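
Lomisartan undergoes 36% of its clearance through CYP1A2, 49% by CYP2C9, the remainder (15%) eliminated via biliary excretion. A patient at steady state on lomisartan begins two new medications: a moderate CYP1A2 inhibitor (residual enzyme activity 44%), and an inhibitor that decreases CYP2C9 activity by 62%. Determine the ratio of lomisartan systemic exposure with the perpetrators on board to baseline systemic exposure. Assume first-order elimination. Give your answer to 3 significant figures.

The CYP1A2 pathway (36% of clearance) falls to 0.44× activity: 0.36 × 0.44 = 0.1584.
The CYP2C9 pathway (49% of clearance) is reduced to 0.38× activity: 0.49 × 0.38 = 0.1862.
Non-CYP routes (15%) are unchanged.
New clearance relative to baseline: 0.1584 + 0.1862 + 0.15 = 0.4946.
Because systemic exposure varies inversely with clearance, the combined effect is 1 / 0.4946 = 2.02.

2.02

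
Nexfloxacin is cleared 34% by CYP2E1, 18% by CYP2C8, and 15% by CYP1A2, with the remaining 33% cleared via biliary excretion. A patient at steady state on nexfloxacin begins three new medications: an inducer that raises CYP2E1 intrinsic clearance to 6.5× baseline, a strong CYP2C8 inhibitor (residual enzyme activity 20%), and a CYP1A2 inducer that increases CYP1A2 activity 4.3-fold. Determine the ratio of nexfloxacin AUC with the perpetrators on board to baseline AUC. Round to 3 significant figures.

0.310

CYP2E1: 0.34 × 6.5 = 2.21
CYP2C8: 0.18 × 0.2 = 0.036
CYP1A2: 0.15 × 4.3 = 0.645
Other: 0.33 (unchanged)
Relative clearance = 2.21 + 0.036 + 0.645 + 0.33 = 3.221.
Net AUC ratio = 1 / 3.221 = 0.310.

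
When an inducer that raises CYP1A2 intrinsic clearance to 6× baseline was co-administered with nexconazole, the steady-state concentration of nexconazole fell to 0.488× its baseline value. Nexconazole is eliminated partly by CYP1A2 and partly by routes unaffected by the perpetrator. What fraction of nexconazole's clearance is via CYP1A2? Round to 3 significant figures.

CL'/CL = 1 / 0.488 = 2.049
6·fm + (1 − fm) = 2.049
fm = (2.049 − 1) / (6 − 1) = 0.210

0.210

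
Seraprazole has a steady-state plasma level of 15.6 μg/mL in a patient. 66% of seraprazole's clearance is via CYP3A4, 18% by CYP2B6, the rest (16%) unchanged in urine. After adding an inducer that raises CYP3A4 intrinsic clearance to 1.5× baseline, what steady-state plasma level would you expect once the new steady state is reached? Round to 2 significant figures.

The CYP3A4 pathway (66% of clearance) rises to 1.5× activity: 0.66 × 1.5 = 0.99.
CYP2B6 (18%) and the residual 16% are unaffected.
Relative clearance = 0.99 + 0.18 + 0.16 = 1.33.
New steady-state plasma level = baseline ÷ relative clearance = 15.6 / 1.33 = 12 μg/mL.

12 μg/mL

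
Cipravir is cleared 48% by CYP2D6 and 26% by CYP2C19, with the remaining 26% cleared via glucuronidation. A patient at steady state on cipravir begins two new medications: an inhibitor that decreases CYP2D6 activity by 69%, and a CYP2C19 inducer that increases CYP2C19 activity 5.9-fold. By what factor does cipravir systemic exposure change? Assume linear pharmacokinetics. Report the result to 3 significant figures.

The CYP2D6 pathway (48% of clearance) drops to 0.31× activity: 0.48 × 0.31 = 0.1488.
The CYP2C19 pathway (26% of clearance) rises to 5.9× activity: 0.26 × 5.9 = 1.534.
Non-CYP routes (26%) are unchanged.
CL_new/CL_old = 0.1488 + 1.534 + 0.26 = 1.9428.
Net systemic exposure ratio = 1 / 1.9428 = 0.515.

0.515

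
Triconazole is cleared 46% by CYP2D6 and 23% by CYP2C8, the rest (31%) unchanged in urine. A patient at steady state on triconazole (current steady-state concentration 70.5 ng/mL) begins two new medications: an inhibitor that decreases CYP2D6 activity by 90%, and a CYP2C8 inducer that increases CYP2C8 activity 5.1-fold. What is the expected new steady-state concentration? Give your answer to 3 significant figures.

CYP2D6: 0.46 × 0.1 = 0.046
CYP2C8: 0.23 × 5.1 = 1.173
Other: 0.31 (unchanged)
CL_new/CL_old = 0.046 + 1.173 + 0.31 = 1.529.
New steady-state concentration = 70.5 / 1.529 = 46.1 ng/mL (concentration scales inversely with clearance).

46.1 ng/mL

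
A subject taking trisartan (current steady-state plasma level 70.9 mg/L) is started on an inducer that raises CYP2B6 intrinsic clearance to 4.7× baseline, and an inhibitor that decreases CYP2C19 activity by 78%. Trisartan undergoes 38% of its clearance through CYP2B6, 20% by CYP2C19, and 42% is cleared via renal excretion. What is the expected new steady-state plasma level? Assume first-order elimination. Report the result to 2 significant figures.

CYP2B6: 0.38 × 4.7 = 1.786
CYP2C19: 0.2 × 0.22 = 0.044
Other: 0.42 (unchanged)
New clearance relative to baseline: 1.786 + 0.044 + 0.42 = 2.25.
Dividing the baseline by the relative clearance: 70.9 / 2.25 = 32 mg/L.

32 mg/L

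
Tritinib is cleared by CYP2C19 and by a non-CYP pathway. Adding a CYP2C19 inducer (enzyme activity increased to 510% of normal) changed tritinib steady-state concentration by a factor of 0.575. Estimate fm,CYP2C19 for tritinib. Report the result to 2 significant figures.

0.18

Call the CYP2C19 fraction fm. After the interaction, CL_new/CL_old = fm × 5.1 + (1 − fm).
Steady-state concentration ratio = 1 / (new CL fraction), so new CL fraction = 1 / 0.575 = 1.739.
fm × 5.1 + 1 − fm = 1.739  ⇒  fm × (5.1 − 1) = 0.7391  ⇒  fm = 0.18.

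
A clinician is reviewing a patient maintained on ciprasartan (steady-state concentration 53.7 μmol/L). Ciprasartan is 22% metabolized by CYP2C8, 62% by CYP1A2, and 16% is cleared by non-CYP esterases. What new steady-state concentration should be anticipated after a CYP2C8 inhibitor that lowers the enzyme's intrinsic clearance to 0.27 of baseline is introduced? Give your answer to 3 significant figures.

The CYP2C8 pathway (22% of clearance) drops to 0.27× activity: 0.22 × 0.27 = 0.0594.
CYP1A2 (62%) and the residual 16% are unaffected.
New clearance relative to baseline: 0.0594 + 0.62 + 0.16 = 0.8394.
Steady-state concentration ∝ 1/CL, so new value = 53.7 / 0.8394 = 64.0 μmol/L.

64.0 μmol/L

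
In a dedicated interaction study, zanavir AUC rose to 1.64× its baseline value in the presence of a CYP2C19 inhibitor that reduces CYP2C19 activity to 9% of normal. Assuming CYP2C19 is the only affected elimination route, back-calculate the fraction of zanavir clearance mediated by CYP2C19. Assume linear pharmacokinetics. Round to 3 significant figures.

0.429

Call the CYP2C19 fraction fm. After the interaction, CL_new/CL_old = fm × 0.09 + (1 − fm).
AUC ratio = 1 / (new CL fraction), so new CL fraction = 1 / 1.64 = 0.6098.
fm × 0.09 + 1 − fm = 0.6098  ⇒  fm × (0.09 − 1) = −0.3902  ⇒  fm = 0.429.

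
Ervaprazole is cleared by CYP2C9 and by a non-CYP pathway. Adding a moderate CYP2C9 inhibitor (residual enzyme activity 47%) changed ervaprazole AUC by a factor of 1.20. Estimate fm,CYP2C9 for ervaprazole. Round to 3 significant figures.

0.314

Let fm be the CYP2C9 fraction. New clearance relative to baseline = fm × 0.47 + (1 − fm).
AUC ratio = 1 / (new CL fraction), so new CL fraction = 1 / 1.20 = 0.8333.
fm × 0.47 + 1 − fm = 0.8333  ⇒  fm × (0.47 − 1) = −0.1667  ⇒  fm = 0.314.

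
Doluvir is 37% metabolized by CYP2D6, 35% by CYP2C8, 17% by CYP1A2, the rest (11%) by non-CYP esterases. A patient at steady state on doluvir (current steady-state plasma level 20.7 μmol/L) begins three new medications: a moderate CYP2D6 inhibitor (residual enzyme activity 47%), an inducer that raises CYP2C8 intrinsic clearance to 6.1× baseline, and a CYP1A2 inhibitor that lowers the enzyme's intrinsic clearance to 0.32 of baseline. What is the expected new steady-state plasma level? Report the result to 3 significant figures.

8.37 μmol/L

The CYP2D6 pathway (37% of clearance) drops to 0.47× activity: 0.37 × 0.47 = 0.1739.
The CYP2C8 pathway (35% of clearance) is boosted to 6.1× activity: 0.35 × 6.1 = 2.135.
The CYP1A2 pathway (17% of clearance) falls to 0.32× activity: 0.17 × 0.32 = 0.0544.
The remaining 11% of clearance is unaffected.
New clearance relative to baseline: 0.1739 + 2.135 + 0.0544 + 0.11 = 2.4733.
New steady-state plasma level = 20.7 / 2.4733 = 8.37 μmol/L (concentration scales inversely with clearance).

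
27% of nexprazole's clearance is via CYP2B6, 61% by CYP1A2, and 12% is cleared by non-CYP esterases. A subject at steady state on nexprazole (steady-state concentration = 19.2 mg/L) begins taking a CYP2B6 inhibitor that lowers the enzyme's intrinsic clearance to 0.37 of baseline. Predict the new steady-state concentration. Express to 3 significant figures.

The CYP2B6 pathway (27% of clearance) is reduced to 0.37× activity: 0.27 × 0.37 = 0.0999.
CYP1A2 (61%) and the residual 12% are unaffected.
New clearance relative to baseline: 0.0999 + 0.61 + 0.12 = 0.8299.
New steady-state concentration = baseline ÷ relative clearance = 19.2 / 0.8299 = 23.1 mg/L.

23.1 mg/L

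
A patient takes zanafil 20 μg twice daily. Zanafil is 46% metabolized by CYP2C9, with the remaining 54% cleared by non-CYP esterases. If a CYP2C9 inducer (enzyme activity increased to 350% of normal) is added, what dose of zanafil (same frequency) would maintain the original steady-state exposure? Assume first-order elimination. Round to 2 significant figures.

The CYP2C9 pathway (46% of clearance) rises to 3.5× activity: 0.46 × 3.5 = 1.61.
Non-CYP routes (54%) are unchanged.
CL_new/CL_old = 1.61 + 0.54 = 2.15.
Css,avg = (dose rate)/CL, so holding Css fixed requires dose ∝ CL: 20 × 2.15 = 43 μg.

43 μg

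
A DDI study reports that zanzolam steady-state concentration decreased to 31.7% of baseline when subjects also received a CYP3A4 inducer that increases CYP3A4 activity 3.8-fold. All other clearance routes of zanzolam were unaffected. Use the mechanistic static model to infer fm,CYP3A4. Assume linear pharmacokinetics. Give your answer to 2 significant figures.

0.77

Let x = fm,CYP3A4. Because steady-state concentration ∝ 1/CL, relative clearance rose to 1/0.317 = 3.155.
Setting x·3.8 + (1 − x) = 3.155 and solving: x = (3.155 − 1)/(3.8 − 1) = 0.77.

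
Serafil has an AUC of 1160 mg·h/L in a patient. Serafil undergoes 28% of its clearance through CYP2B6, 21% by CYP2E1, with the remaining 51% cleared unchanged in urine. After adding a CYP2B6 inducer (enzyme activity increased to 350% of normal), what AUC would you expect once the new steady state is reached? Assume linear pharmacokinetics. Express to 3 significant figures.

682 mg·h/L

The CYP2B6 pathway (28% of clearance) rises to 3.5× activity: 0.28 × 3.5 = 0.98.
CYP2E1 (21%) and the residual 51% are unaffected.
CL_new/CL_old = 0.98 + 0.21 + 0.51 = 1.7.
With dosing unchanged, AUC scales as 1/CL: 1160 / 1.7 = 682 mg·h/L.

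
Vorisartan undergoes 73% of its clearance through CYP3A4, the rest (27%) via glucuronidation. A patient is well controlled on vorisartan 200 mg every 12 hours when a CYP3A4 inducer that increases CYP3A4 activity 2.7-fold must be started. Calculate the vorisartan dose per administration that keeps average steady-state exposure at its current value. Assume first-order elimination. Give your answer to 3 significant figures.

CYP3A4: 0.73 × 2.7 = 1.971
Other: 0.27 (unchanged)
Relative clearance = 1.971 + 0.27 = 2.241.
Css,avg = (dose rate)/CL, so holding Css fixed requires dose ∝ CL: 200 × 2.241 = 448 mg.

448 mg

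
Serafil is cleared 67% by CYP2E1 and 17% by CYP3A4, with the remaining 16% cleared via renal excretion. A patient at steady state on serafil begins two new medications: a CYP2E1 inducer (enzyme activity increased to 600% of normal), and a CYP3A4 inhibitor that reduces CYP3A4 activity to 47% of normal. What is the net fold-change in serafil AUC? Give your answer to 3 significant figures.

CYP2E1: 0.67 × 6 = 4.02
CYP3A4: 0.17 × 0.47 = 0.0799
Other: 0.16 (unchanged)
Relative clearance = 4.02 + 0.0799 + 0.16 = 4.2599.
Net AUC ratio = 1 / 4.2599 = 0.235.

0.235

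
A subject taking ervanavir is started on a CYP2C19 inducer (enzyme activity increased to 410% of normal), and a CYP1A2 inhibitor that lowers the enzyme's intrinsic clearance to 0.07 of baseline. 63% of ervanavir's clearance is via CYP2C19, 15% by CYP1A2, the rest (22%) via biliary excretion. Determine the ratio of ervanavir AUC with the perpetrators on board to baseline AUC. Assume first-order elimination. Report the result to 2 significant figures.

CYP2C19: 0.63 × 4.1 = 2.583
CYP1A2: 0.15 × 0.07 = 0.0105
Other: 0.22 (unchanged)
CL_new/CL_old = 2.583 + 0.0105 + 0.22 = 2.8135.
Net AUC ratio = 1 / 2.8135 = 0.36.

0.36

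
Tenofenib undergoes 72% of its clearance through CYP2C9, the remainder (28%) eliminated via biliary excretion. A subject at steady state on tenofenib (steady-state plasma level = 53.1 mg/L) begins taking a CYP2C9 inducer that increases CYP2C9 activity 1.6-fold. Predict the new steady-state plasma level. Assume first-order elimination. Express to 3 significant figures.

37.1 mg/L

The CYP2C9 pathway (72% of clearance) rises to 1.6× activity: 0.72 × 1.6 = 1.152.
The remaining 28% of clearance is unaffected.
New clearance relative to baseline: 1.152 + 0.28 = 1.432.
New steady-state plasma level = baseline ÷ relative clearance = 53.1 / 1.432 = 37.1 mg/L.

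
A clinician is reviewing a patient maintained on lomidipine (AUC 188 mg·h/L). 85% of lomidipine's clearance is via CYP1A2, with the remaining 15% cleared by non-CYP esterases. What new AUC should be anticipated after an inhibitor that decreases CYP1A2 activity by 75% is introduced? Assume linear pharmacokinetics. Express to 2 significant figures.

5.2 × 10² mg·h/L

CYP1A2: 0.85 × 0.25 = 0.2125
Other: 0.15 (unchanged)
CL_new/CL_old = 0.2125 + 0.15 = 0.3625.
AUC ∝ 1/CL, so new value = 188 / 0.3625 = 5.2 × 10² mg·h/L.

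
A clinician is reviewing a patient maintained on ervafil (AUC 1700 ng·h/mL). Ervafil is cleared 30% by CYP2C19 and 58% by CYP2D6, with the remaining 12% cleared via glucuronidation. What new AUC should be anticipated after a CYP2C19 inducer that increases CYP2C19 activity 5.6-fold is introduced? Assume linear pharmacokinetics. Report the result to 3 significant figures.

The CYP2C19 pathway (30% of clearance) rises to 5.6× activity: 0.3 × 5.6 = 1.68.
CYP2D6 (58%) and the residual 12% are unaffected.
New clearance relative to baseline: 1.68 + 0.58 + 0.12 = 2.38.
With dosing unchanged, AUC scales as 1/CL: 1700 / 2.38 = 714 ng·h/mL.

714 ng·h/mL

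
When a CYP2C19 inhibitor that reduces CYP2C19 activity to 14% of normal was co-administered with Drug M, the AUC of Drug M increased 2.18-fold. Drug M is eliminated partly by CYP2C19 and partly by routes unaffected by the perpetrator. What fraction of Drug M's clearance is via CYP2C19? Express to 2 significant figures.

0.63

Call the CYP2C19 fraction fm. After the interaction, CL_new/CL_old = fm × 0.14 + (1 − fm).
AUC ratio = 1 / (new CL fraction), so new CL fraction = 1 / 2.18 = 0.4587.
fm × 0.14 + 1 − fm = 0.4587  ⇒  fm × (0.14 − 1) = −0.5413  ⇒  fm = 0.63.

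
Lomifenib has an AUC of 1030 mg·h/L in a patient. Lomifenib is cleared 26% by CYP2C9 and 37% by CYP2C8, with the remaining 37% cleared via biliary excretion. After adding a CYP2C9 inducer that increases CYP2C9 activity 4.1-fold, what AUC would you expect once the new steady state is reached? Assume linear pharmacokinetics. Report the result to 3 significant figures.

570 mg·h/L

The CYP2C9 pathway (26% of clearance) is boosted to 4.1× activity: 0.26 × 4.1 = 1.066.
CYP2C8 (37%) and the residual 37% are unaffected.
New clearance relative to baseline: 1.066 + 0.37 + 0.37 = 1.806.
New AUC = baseline ÷ relative clearance = 1030 / 1.806 = 570 mg·h/L.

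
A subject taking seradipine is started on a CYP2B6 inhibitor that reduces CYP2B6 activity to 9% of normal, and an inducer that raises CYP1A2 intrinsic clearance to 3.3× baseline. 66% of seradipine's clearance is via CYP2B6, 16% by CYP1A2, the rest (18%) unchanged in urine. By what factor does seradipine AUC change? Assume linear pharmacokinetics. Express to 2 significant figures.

CYP2B6: 0.66 × 0.09 = 0.0594
CYP1A2: 0.16 × 3.3 = 0.528
Other: 0.18 (unchanged)
New clearance relative to baseline: 0.0594 + 0.528 + 0.18 = 0.7674.
AUC ∝ 1/CL: fold-change = 1 / 0.7674 = 1.3.

1.3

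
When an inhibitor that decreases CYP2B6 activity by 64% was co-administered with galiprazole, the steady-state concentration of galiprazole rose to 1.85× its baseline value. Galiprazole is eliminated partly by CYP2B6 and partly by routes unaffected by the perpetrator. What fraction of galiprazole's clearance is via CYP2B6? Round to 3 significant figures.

CL'/CL = 1 / 1.85 = 0.5405
0.36·fm + (1 − fm) = 0.5405
fm = (0.5405 − 1) / (0.36 − 1) = 0.718

0.718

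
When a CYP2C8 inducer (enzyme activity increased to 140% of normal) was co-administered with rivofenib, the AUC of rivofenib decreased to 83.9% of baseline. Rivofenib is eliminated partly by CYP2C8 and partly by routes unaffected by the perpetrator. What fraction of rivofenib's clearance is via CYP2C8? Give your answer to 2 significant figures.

CL'/CL = 1 / 0.839 = 1.192
1.4·fm + (1 − fm) = 1.192
fm = (1.192 − 1) / (1.4 − 1) = 0.48

0.48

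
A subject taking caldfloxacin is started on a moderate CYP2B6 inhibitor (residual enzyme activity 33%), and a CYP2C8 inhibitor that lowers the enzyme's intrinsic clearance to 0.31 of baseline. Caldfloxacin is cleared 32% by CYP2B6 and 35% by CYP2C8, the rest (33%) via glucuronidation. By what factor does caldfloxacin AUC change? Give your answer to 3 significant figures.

The CYP2B6 pathway (32% of clearance) is reduced to 0.33× activity: 0.32 × 0.33 = 0.1056.
The CYP2C8 pathway (35% of clearance) falls to 0.31× activity: 0.35 × 0.31 = 0.1085.
The remaining 33% of clearance is unaffected.
Relative clearance = 0.1056 + 0.1085 + 0.33 = 0.5441.
Because AUC varies inversely with clearance, the combined effect is 1 / 0.5441 = 1.84.

1.84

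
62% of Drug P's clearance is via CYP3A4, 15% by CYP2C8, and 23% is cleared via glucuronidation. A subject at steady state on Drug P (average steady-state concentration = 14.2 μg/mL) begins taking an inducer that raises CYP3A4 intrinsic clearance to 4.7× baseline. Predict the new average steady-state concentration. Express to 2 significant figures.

CYP3A4: 0.62 × 4.7 = 2.914
CYP2C8: 0.15 (unchanged)
Other: 0.23 (unchanged)
Relative clearance = 2.914 + 0.15 + 0.23 = 3.294.
With dosing unchanged, average steady-state concentration scales as 1/CL: 14.2 / 3.294 = 4.3 μg/mL.

4.3 μg/mL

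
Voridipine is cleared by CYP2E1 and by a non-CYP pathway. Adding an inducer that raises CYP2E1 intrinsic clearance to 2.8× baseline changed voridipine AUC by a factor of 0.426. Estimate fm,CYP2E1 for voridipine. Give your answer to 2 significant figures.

Call the CYP2E1 fraction fm. After the interaction, CL_new/CL_old = fm × 2.8 + (1 − fm).
AUC ratio = 1 / (new CL fraction), so new CL fraction = 1 / 0.426 = 2.347.
fm × 2.8 + 1 − fm = 2.347  ⇒  fm × (2.8 − 1) = 1.347  ⇒  fm = 0.75.

0.75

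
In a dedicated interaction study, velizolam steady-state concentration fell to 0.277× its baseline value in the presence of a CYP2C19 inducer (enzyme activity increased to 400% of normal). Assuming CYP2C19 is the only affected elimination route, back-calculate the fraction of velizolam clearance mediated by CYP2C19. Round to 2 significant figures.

0.87

CL'/CL = 1 / 0.277 = 3.61
4·fm + (1 − fm) = 3.61
fm = (3.61 − 1) / (4 − 1) = 0.87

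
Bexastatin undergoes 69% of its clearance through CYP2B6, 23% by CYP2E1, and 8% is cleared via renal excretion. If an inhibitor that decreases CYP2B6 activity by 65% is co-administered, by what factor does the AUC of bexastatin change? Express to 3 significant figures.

CYP2B6: 0.69 × 0.35 = 0.2415
CYP2E1: 0.23 (unchanged)
Other: 0.08 (unchanged)
CL_new/CL_old = 0.2415 + 0.23 + 0.08 = 0.5515.
AUC is inversely proportional to clearance, so the fold-change is 1 / 0.5515 = 1.81.

1.81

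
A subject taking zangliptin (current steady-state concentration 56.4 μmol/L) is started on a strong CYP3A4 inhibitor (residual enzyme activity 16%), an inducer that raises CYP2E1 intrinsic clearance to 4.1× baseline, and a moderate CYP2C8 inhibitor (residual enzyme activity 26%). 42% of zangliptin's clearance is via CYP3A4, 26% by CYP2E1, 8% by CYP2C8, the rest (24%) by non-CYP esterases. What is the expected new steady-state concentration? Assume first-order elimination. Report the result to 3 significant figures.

The CYP3A4 pathway (42% of clearance) drops to 0.16× activity: 0.42 × 0.16 = 0.0672.
The CYP2E1 pathway (26% of clearance) rises to 4.1× activity: 0.26 × 4.1 = 1.066.
The CYP2C8 pathway (8% of clearance) is reduced to 0.26× activity: 0.08 × 0.26 = 0.0208.
Non-CYP routes (24%) are unchanged.
CL_new/CL_old = 0.0672 + 1.066 + 0.0208 + 0.24 = 1.394.
New steady-state concentration = 56.4 / 1.394 = 40.5 μmol/L (concentration scales inversely with clearance).

40.5 μmol/L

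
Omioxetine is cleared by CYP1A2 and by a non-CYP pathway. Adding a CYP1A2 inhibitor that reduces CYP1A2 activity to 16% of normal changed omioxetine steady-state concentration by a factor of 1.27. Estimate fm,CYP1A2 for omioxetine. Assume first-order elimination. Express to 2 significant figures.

Write x for the fraction cleared via CYP1A2. The observed steady-state concentration change means clearance fell to 1/1.27 = 0.7874 of baseline.
Only the CYP1A2 route changed, so 0.7874 = x·0.16 + (1 − x), giving x = 0.25.

0.25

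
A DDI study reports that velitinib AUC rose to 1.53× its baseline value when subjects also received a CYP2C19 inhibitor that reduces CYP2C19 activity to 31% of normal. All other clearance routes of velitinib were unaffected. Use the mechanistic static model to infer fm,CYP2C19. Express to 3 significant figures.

0.502

Write x for the fraction cleared via CYP2C19. The observed AUC change means clearance fell to 1/1.53 = 0.6536 of baseline.
Only the CYP2C19 route changed, so 0.6536 = x·0.31 + (1 − x), giving x = 0.502.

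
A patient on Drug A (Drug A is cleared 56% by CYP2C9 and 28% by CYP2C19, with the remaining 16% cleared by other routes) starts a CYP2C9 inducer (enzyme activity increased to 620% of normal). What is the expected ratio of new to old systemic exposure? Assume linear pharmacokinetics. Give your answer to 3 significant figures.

0.256

CYP2C9: 0.56 × 6.2 = 3.472
CYP2C19: 0.28 (unchanged)
Other: 0.16 (unchanged)
CL_new/CL_old = 3.472 + 0.28 + 0.16 = 3.912.
Systemic exposure is inversely proportional to clearance, so the fold-change is 1 / 3.912 = 0.256.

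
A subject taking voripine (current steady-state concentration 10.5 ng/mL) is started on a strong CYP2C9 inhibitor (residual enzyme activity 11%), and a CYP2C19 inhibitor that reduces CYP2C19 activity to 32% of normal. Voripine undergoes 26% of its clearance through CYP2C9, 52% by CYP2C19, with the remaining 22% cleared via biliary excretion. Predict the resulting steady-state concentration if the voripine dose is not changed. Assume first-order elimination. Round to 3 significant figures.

The CYP2C9 pathway (26% of clearance) drops to 0.11× activity: 0.26 × 0.11 = 0.0286.
The CYP2C19 pathway (52% of clearance) is reduced to 0.32× activity: 0.52 × 0.32 = 0.1664.
Non-CYP routes (22%) are unchanged.
CL_new/CL_old = 0.0286 + 0.1664 + 0.22 = 0.415.
New steady-state concentration = 10.5 / 0.415 = 25.3 ng/mL (concentration scales inversely with clearance).

25.3 ng/mL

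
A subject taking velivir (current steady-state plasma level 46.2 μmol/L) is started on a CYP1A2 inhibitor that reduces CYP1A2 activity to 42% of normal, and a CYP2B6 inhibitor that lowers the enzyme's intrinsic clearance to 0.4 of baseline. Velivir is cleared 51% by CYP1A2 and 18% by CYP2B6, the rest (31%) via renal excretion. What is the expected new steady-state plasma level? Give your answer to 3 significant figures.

The CYP1A2 pathway (51% of clearance) drops to 0.42× activity: 0.51 × 0.42 = 0.2142.
The CYP2B6 pathway (18% of clearance) drops to 0.4× activity: 0.18 × 0.4 = 0.072.
The remaining 31% of clearance is unaffected.
CL_new/CL_old = 0.2142 + 0.072 + 0.31 = 0.5962.
New steady-state plasma level = 46.2 / 0.5962 = 77.5 μmol/L (concentration scales inversely with clearance).

77.5 μmol/L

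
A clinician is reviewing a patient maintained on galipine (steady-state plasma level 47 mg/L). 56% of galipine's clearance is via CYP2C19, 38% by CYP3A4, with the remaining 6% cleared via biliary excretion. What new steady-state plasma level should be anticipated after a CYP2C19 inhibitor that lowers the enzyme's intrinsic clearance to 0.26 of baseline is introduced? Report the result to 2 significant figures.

80 mg/L

CYP2C19: 0.56 × 0.26 = 0.1456
CYP3A4: 0.38 (unchanged)
Other: 0.06 (unchanged)
New clearance relative to baseline: 0.1456 + 0.38 + 0.06 = 0.5856.
With dosing unchanged, steady-state plasma level scales as 1/CL: 47 / 0.5856 = 80 mg/L.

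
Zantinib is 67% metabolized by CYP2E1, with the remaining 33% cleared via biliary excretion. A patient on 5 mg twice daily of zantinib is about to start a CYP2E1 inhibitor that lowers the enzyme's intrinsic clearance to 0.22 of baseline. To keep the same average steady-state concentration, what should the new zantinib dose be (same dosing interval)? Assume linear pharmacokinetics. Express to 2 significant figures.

2.4 mg

The CYP2E1 pathway (67% of clearance) is reduced to 0.22× activity: 0.67 × 0.22 = 0.1474.
The remaining 33% of clearance is unaffected.
New clearance relative to baseline: 0.1474 + 0.33 = 0.4774.
Exposure is unchanged when dose changes in proportion to clearance. New dose = 5 mg × 0.4774 = 2.4 mg.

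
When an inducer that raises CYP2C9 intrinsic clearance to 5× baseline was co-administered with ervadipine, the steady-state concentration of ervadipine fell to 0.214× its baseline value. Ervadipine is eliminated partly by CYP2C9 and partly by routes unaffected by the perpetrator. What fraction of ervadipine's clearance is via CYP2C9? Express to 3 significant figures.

0.918

CL'/CL = 1 / 0.214 = 4.673
5·fm + (1 − fm) = 4.673
fm = (4.673 − 1) / (5 − 1) = 0.918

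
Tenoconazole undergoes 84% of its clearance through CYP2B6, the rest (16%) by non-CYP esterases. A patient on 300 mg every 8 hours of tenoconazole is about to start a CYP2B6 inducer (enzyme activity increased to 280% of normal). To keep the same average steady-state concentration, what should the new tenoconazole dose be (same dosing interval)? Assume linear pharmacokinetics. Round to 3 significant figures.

754 mg

The CYP2B6 pathway (84% of clearance) rises to 2.8× activity: 0.84 × 2.8 = 2.352.
Non-CYP routes (16%) are unchanged.
CL_new/CL_old = 2.352 + 0.16 = 2.512.
Exposure is unchanged when dose changes in proportion to clearance. New dose = 300 mg × 2.512 = 754 mg.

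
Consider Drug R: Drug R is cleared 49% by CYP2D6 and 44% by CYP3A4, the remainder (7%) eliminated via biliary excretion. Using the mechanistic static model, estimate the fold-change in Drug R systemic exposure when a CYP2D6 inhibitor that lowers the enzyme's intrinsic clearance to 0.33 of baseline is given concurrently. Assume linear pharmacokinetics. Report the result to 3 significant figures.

CYP2D6: 0.49 × 0.33 = 0.1617
CYP3A4: 0.44 (unchanged)
Other: 0.07 (unchanged)
New clearance relative to baseline: 0.1617 + 0.44 + 0.07 = 0.6717.
Since systemic exposure ∝ 1/CL, the ratio is 1 / 0.6717 = 1.49.

1.49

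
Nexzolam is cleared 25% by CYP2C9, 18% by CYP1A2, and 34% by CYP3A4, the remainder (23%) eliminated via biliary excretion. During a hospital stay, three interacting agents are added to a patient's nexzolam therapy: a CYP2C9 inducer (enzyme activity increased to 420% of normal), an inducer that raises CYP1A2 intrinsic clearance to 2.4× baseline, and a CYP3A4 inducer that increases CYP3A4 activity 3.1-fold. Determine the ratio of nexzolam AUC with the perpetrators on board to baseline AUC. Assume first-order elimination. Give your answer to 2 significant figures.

CYP2C9: 0.25 × 4.2 = 1.05
CYP1A2: 0.18 × 2.4 = 0.432
CYP3A4: 0.34 × 3.1 = 1.054
Other: 0.23 (unchanged)
Relative clearance = 1.05 + 0.432 + 1.054 + 0.23 = 2.766.
Net AUC ratio = 1 / 2.766 = 0.36.

0.36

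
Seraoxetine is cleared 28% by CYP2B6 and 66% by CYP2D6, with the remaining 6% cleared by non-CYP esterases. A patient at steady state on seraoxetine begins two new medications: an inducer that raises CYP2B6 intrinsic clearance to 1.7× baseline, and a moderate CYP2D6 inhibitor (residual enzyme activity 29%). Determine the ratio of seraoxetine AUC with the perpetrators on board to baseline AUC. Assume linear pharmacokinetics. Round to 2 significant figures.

The CYP2B6 pathway (28% of clearance) is boosted to 1.7× activity: 0.28 × 1.7 = 0.476.
The CYP2D6 pathway (66% of clearance) is reduced to 0.29× activity: 0.66 × 0.29 = 0.1914.
The remaining 6% of clearance is unaffected.
Relative clearance = 0.476 + 0.1914 + 0.06 = 0.7274.
AUC ∝ 1/CL: fold-change = 1 / 0.7274 = 1.4.

1.4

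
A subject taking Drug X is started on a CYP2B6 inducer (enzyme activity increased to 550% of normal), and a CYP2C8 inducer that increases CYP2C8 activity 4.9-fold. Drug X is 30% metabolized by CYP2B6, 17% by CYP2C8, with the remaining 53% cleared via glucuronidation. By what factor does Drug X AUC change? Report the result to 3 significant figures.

CYP2B6: 0.3 × 5.5 = 1.65
CYP2C8: 0.17 × 4.9 = 0.833
Other: 0.53 (unchanged)
Relative clearance = 1.65 + 0.833 + 0.53 = 3.013.
Because AUC varies inversely with clearance, the combined effect is 1 / 3.013 = 0.332.

0.332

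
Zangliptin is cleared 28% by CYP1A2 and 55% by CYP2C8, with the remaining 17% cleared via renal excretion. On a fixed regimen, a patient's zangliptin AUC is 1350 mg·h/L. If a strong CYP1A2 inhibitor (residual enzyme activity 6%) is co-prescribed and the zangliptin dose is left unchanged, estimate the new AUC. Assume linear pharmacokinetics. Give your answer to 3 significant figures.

1.83 × 10³ mg·h/L

CYP1A2: 0.28 × 0.06 = 0.0168
CYP2C8: 0.55 (unchanged)
Other: 0.17 (unchanged)
New clearance relative to baseline: 0.0168 + 0.55 + 0.17 = 0.7368.
With dosing unchanged, AUC scales as 1/CL: 1350 / 0.7368 = 1.83 × 10³ mg·h/L.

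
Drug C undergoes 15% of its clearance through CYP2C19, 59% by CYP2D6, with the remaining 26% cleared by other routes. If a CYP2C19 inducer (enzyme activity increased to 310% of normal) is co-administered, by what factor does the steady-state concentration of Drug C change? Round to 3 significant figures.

0.760

CYP2C19: 0.15 × 3.1 = 0.465
CYP2D6: 0.59 (unchanged)
Other: 0.26 (unchanged)
CL_new/CL_old = 0.465 + 0.59 + 0.26 = 1.315.
Since steady-state concentration ∝ 1/CL, the ratio is 1 / 1.315 = 0.760.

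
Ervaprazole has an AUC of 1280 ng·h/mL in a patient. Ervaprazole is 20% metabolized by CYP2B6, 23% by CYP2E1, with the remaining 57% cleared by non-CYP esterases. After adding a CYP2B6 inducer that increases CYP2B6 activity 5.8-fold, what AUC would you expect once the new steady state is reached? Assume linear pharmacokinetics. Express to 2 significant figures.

6.5 × 10² ng·h/mL

The CYP2B6 pathway (20% of clearance) increases to 5.8× activity: 0.2 × 5.8 = 1.16.
CYP2E1 (23%) and the residual 57% are unaffected.
CL_new/CL_old = 1.16 + 0.23 + 0.57 = 1.96.
New AUC = baseline ÷ relative clearance = 1280 / 1.96 = 6.5 × 10² ng·h/mL.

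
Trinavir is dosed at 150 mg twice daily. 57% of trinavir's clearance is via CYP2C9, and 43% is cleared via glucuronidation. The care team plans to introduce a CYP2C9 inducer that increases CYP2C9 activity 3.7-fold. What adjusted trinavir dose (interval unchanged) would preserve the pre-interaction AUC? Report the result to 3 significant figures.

The CYP2C9 pathway (57% of clearance) is boosted to 3.7× activity: 0.57 × 3.7 = 2.109.
The remaining 43% of clearance is unaffected.
Relative clearance = 2.109 + 0.43 = 2.539.
Exposure is unchanged when dose changes in proportion to clearance. New dose = 150 mg × 2.539 = 381 mg.

381 mg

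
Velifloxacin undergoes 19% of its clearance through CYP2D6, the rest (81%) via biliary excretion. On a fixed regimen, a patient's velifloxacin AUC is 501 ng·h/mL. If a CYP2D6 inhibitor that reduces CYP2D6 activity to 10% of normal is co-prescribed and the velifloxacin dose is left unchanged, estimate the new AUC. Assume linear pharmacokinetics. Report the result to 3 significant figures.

The CYP2D6 pathway (19% of clearance) drops to 0.1× activity: 0.19 × 0.1 = 0.019.
The remaining 81% of clearance is unaffected.
Relative clearance = 0.019 + 0.81 = 0.829.
New AUC = baseline ÷ relative clearance = 501 / 0.829 = 604 ng·h/mL.

604 ng·h/mL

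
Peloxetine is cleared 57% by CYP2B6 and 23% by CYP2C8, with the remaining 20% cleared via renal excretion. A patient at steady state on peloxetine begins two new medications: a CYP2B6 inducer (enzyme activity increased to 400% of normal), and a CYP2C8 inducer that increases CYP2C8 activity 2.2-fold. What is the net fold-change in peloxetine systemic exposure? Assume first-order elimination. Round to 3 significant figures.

The CYP2B6 pathway (57% of clearance) is boosted to 4× activity: 0.57 × 4 = 2.28.
The CYP2C8 pathway (23% of clearance) rises to 2.2× activity: 0.23 × 2.2 = 0.506.
The remaining 20% of clearance is unaffected.
New clearance relative to baseline: 2.28 + 0.506 + 0.2 = 2.986.
Because systemic exposure varies inversely with clearance, the combined effect is 1 / 2.986 = 0.335.

0.335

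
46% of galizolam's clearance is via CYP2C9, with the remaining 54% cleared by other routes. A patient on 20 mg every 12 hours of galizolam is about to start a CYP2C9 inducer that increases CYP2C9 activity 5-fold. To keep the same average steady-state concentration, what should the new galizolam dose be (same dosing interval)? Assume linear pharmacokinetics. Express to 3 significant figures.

56.8 mg

The CYP2C9 pathway (46% of clearance) is boosted to 5× activity: 0.46 × 5 = 2.3.
Non-CYP routes (54%) are unchanged.
Relative clearance = 2.3 + 0.54 = 2.84.
Exposure is unchanged when dose changes in proportion to clearance. New dose = 20 mg × 2.84 = 56.8 mg.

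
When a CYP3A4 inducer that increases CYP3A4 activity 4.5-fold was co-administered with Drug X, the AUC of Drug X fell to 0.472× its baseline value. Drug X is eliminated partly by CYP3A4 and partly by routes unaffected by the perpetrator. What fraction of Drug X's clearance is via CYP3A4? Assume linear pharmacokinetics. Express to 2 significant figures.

0.32

CL'/CL = 1 / 0.472 = 2.119
4.5·fm + (1 − fm) = 2.119
fm = (2.119 − 1) / (4.5 − 1) = 0.32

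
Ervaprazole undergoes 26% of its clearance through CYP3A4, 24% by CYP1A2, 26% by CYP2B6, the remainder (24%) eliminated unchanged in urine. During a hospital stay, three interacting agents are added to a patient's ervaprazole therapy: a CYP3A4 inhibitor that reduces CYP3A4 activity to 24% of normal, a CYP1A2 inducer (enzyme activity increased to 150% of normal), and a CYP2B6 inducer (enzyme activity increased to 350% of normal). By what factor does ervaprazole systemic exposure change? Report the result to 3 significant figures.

0.636

The CYP3A4 pathway (26% of clearance) falls to 0.24× activity: 0.26 × 0.24 = 0.0624.
The CYP1A2 pathway (24% of clearance) rises to 1.5× activity: 0.24 × 1.5 = 0.36.
The CYP2B6 pathway (26% of clearance) increases to 3.5× activity: 0.26 × 3.5 = 0.91.
The remaining 24% of clearance is unaffected.
CL_new/CL_old = 0.0624 + 0.36 + 0.91 + 0.24 = 1.5724.
Because systemic exposure varies inversely with clearance, the combined effect is 1 / 1.5724 = 0.636.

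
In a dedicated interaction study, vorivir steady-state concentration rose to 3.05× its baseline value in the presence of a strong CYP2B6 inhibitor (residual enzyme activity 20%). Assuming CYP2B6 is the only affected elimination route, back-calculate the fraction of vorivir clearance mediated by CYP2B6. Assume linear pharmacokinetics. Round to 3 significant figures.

0.840

Call the CYP2B6 fraction fm. After the interaction, CL_new/CL_old = fm × 0.2 + (1 − fm).
Steady-state concentration ratio = 1 / (new CL fraction), so new CL fraction = 1 / 3.05 = 0.3279.
fm × 0.2 + 1 − fm = 0.3279  ⇒  fm × (0.2 − 1) = −0.6721  ⇒  fm = 0.840.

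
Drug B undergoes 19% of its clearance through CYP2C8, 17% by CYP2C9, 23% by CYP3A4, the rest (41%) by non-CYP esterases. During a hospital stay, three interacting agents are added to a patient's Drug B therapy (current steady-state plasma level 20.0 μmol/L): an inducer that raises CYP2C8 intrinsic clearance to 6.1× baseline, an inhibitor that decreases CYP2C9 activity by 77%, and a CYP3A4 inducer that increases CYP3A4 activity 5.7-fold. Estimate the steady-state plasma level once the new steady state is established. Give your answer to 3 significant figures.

The CYP2C8 pathway (19% of clearance) rises to 6.1× activity: 0.19 × 6.1 = 1.159.
The CYP2C9 pathway (17% of clearance) is reduced to 0.23× activity: 0.17 × 0.23 = 0.0391.
The CYP3A4 pathway (23% of clearance) increases to 5.7× activity: 0.23 × 5.7 = 1.311.
Non-CYP routes (41%) are unchanged.
CL_new/CL_old = 1.159 + 0.0391 + 1.311 + 0.41 = 2.9191.
New steady-state plasma level = 20.0 / 2.9191 = 6.85 μmol/L (concentration scales inversely with clearance).

6.85 μmol/L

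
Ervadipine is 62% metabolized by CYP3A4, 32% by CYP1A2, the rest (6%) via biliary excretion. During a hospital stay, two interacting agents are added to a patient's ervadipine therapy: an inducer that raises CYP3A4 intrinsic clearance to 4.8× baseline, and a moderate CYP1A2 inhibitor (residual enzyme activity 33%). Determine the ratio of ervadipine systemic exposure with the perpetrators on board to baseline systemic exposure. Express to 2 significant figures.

The CYP3A4 pathway (62% of clearance) rises to 4.8× activity: 0.62 × 4.8 = 2.976.
The CYP1A2 pathway (32% of clearance) drops to 0.33× activity: 0.32 × 0.33 = 0.1056.
The remaining 6% of clearance is unaffected.
New clearance relative to baseline: 2.976 + 0.1056 + 0.06 = 3.1416.
Systemic exposure ∝ 1/CL: fold-change = 1 / 3.1416 = 0.32.

0.32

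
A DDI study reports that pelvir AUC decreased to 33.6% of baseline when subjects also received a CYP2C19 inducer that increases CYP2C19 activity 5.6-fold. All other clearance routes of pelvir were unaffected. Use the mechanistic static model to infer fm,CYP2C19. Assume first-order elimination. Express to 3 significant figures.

Call the CYP2C19 fraction fm. After the interaction, CL_new/CL_old = fm × 5.6 + (1 − fm).
AUC ratio = 1 / (new CL fraction), so new CL fraction = 1 / 0.336 = 2.976.
fm × 5.6 + 1 − fm = 2.976  ⇒  fm × (5.6 − 1) = 1.976  ⇒  fm = 0.430.

0.430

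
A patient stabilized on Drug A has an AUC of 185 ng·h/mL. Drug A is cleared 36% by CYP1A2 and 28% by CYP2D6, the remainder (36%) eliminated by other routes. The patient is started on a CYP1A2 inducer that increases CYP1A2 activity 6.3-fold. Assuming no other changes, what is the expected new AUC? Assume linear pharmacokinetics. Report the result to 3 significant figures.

63.6 ng·h/mL

The CYP1A2 pathway (36% of clearance) rises to 6.3× activity: 0.36 × 6.3 = 2.268.
CYP2D6 (28%) and the residual 36% are unaffected.
CL_new/CL_old = 2.268 + 0.28 + 0.36 = 2.908.
With dosing unchanged, AUC scales as 1/CL: 185 / 2.908 = 63.6 ng·h/mL.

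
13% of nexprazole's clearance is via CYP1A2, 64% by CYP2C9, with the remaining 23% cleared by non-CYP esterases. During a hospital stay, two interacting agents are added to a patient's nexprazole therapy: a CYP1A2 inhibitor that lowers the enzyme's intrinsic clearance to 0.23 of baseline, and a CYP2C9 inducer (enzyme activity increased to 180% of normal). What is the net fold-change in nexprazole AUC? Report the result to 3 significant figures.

The CYP1A2 pathway (13% of clearance) falls to 0.23× activity: 0.13 × 0.23 = 0.0299.
The CYP2C9 pathway (64% of clearance) increases to 1.8× activity: 0.64 × 1.8 = 1.152.
Non-CYP routes (23%) are unchanged.
CL_new/CL_old = 0.0299 + 1.152 + 0.23 = 1.4119.
Net AUC ratio = 1 / 1.4119 = 0.708.

0.708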